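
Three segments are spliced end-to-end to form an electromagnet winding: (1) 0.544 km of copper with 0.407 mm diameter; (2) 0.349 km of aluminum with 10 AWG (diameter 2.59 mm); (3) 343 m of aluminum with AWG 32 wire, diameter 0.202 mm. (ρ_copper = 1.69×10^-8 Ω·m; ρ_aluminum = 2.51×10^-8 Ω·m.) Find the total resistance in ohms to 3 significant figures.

Seg 1: A = π(d/2)² = π(2.0350e-04 m)² = 1.301e-07 m²
R_1 = (1.69×10^-8)(544)/(1.301e-07) = 70.67 Ω
Seg 2: A = π(2.59/2 mm)² = π(1.2950e-03 m)² = 5.269e-06 m²
R_2 = (2.51×10^-8)(349)/(5.269e-06) = 1.663 Ω
Seg 3: A = π(0.202/2 mm)² = π(1.0100e-04 m)² = 3.205e-08 m²
R_3 = (2.51×10^-8)(343)/(3.205e-08) = 268.6 Ω
R_total = R_1 + R_2 + R_3 = 341 Ω

341 Ω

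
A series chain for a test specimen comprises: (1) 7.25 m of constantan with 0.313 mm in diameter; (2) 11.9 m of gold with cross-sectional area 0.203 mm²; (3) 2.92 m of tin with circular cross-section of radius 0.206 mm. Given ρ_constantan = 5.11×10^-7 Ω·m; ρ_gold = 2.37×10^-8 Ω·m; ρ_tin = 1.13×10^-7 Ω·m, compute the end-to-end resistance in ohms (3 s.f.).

52.0 Ω

Seg 1: A = π(d/2)² = π(1.5650e-04 m)² = 7.694e-08 m²
R_1 = (5.11×10^-7)(7.25)/(7.694e-08) = 48.15 Ω
Seg 2: A = 0.203 mm² = 2.030e-07 m²
R_2 = (2.37×10^-8)(11.9)/(2.030e-07) = 1.389 Ω
Seg 3: A = πr² = π(2.0600e-04 m)² = 1.333e-07 m²
R_3 = (1.13×10^-7)(2.92)/(1.333e-07) = 2.475 Ω
R_total = R_1 + R_2 + R_3 = 52.0 Ω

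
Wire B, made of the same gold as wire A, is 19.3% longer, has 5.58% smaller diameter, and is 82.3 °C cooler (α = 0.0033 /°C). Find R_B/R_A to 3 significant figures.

0.975

R ∝ ρL/d² with ρ ∝ (1+αΔT), so R_B/R_A = (1 + 19.3/100) × (1 − 5.58/100)⁻² × (1 − 0.0033×82.3)
= 1.193 × 1.122 × 0.7284 = 0.975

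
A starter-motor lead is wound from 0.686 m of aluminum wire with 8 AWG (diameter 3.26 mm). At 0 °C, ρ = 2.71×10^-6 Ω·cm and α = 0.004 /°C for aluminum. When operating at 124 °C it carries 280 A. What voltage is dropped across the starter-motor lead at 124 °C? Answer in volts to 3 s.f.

ρ = 2.71×10^-6 Ω·cm = 2.71×10^-8 Ω·m
A = π(3.26/2 mm)² = π(1.6300e-03 m)² = 8.347e-06 m²
R₍0₎ = ρL/A = (2.71×10^-8)(0.686)/(8.347e-06) = 0.002227 Ω
R₍124₎ = R₍0₎(1 + αΔT) = 0.002227 × (1 + 0.004×124) = 0.003332 Ω
V = IR = 280 × 0.003332 = 0.933 V

0.933 V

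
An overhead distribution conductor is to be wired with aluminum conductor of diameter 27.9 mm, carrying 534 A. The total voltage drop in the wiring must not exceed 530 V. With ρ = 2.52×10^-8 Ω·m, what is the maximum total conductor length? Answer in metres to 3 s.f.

A = π(d/2)² = π(1.3950e-02 m)² = 6.114e-04 m²
L_max = V_max·A/(1·ρI) = (530)(6.114e-04)/(2.52×10^-8×534) = 24100 m

24100 m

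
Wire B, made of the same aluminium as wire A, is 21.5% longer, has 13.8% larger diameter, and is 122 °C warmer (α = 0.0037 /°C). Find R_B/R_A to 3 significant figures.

R ∝ ρL/d² with ρ ∝ (1+αΔT), so R_B/R_A = (1 + 21.5/100) × (1 + 13.8/100)⁻² × (1 + 0.0037×122)
= 1.215 × 0.7722 × 1.451 = 1.36

1.36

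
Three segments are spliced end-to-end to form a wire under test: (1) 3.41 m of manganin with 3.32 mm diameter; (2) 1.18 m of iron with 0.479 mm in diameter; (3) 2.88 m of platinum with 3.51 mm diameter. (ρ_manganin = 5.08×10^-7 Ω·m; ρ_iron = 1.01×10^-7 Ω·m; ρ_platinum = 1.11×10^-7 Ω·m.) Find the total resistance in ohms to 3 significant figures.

0.895 Ω

Seg 1: A = π(d/2)² = π(1.6600e-03 m)² = 8.657e-06 m²
R_1 = (5.08×10^-7)(3.41)/(8.657e-06) = 0.2001 Ω
Seg 2: A = π(d/2)² = π(2.3950e-04 m)² = 1.802e-07 m²
R_2 = (1.01×10^-7)(1.18)/(1.802e-07) = 0.6614 Ω
Seg 3: A = π(d/2)² = π(1.7550e-03 m)² = 9.676e-06 m²
R_3 = (1.11×10^-7)(2.88)/(9.676e-06) = 0.03304 Ω
R_total = R_1 + R_2 + R_3 = 0.895 Ω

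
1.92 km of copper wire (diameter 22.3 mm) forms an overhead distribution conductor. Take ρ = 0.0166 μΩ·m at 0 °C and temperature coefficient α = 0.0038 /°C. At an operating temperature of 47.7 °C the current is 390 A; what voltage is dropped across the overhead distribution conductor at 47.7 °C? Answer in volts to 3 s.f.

37.6 V

ρ = 0.0166 μΩ·m = 1.66×10^-8 Ω·m
A = π(d/2)² = π(1.1150e-02 m)² = 3.906e-04 m²
R₍0₎ = ρL/A = (1.66×10^-8)(1920)/(3.906e-04) = 0.0816 Ω
R₍47.7₎ = R₍0₎(1 + αΔT) = 0.0816 × (1 + 0.0038×47.7) = 0.0964 Ω
V = IR = 390 × 0.0964 = 37.6 V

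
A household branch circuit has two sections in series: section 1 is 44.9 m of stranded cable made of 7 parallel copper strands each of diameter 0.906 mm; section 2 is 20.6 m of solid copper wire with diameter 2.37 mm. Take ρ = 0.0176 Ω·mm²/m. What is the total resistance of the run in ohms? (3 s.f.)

ρ = 0.0176 Ω·mm²/m = 1.76×10^-8 Ω·m
Section 1: A_strand = π(4.5300e-04)² = 6.447e-07 m²; R₁ = ρL/(N·A_s) = (1.76×10^-8)(44.9)/(7×6.447e-07) = 0.1751 Ω
Section 2: A = π(d/2)² = π(1.1850e-03 m)² = 4.412e-06 m²
R₂ = (1.76×10^-8)(20.6)/(4.412e-06) = 0.08219 Ω
R = R₁ + R₂ = 0.257 Ω

0.257 Ω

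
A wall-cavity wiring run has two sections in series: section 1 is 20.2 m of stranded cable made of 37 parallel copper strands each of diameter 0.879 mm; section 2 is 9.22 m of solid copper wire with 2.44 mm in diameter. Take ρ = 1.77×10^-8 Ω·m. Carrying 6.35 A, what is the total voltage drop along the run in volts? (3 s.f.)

Section 1: A_strand = π(4.3950e-04)² = 6.068e-07 m²; R₁ = ρL/(N·A_s) = (1.77×10^-8)(20.2)/(37×6.068e-07) = 0.01592 Ω
Section 2: A = π(d/2)² = π(1.2200e-03 m)² = 4.676e-06 m²
R₂ = (1.77×10^-8)(9.22)/(4.676e-06) = 0.0349 Ω
R = R₁ + R₂ = 0.05082 Ω
V = IR = 6.35 × 0.05082 = 0.323 V

0.323 V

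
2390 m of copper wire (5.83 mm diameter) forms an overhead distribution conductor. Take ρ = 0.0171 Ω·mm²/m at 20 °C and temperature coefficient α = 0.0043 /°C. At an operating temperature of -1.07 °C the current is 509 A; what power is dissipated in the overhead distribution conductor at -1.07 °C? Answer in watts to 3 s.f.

3.61×10^5 W

ρ = 0.0171 Ω·mm²/m = 1.71×10^-8 Ω·m
A = π(d/2)² = π(2.9150e-03 m)² = 2.669e-05 m²
R₍20₎ = ρL/A = (1.71×10^-8)(2390)/(2.669e-05) = 1.531 Ω
R₍-1.07₎ = R₍20₎(1 + αΔT) = 1.531 × (1 + 0.0043×-21.1) = 1.392 Ω
P = I²R = (509)² × 1.392 = 3.61×10^5 W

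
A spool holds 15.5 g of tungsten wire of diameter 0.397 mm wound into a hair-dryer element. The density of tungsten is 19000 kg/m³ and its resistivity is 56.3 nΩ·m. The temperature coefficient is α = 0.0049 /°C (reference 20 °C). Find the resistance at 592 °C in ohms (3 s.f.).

ρ = 56.3 nΩ·m = 5.63×10^-8 Ω·m
A = π(d/2)² = π(1.9850e-04 m)² = 1.2379e-07 m²
L = m/(density·A) = 0.0155/(19000×1.2379e-07) = 6.59 m
R = ρL/A = (5.63×10^-8)(6.59)/(1.2379e-07) = 2.997 Ω
R(592 °C) = 2.997 × (1 + 0.0049×572) = 11.4 Ω

11.4 Ω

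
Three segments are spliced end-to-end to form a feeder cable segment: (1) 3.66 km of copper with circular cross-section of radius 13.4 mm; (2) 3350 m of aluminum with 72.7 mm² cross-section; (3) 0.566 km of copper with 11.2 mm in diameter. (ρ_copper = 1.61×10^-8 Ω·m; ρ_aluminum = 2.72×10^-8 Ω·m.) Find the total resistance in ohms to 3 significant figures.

1.45 Ω

Seg 1: A = πr² = π(1.3400e-02 m)² = 5.641e-04 m²
R_1 = (1.61×10^-8)(3660)/(5.641e-04) = 0.1045 Ω
Seg 2: A = 72.7 mm² = 7.270e-05 m²
R_2 = (2.72×10^-8)(3350)/(7.270e-05) = 1.253 Ω
Seg 3: A = π(d/2)² = π(5.6000e-03 m)² = 9.852e-05 m²
R_3 = (1.61×10^-8)(566)/(9.852e-05) = 0.09249 Ω
R_total = R_1 + R_2 + R_3 = 1.45 Ω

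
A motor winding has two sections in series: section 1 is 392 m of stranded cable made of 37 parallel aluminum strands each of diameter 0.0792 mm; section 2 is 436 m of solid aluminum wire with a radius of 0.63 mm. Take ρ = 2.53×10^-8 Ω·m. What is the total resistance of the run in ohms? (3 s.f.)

Section 1: A_strand = π(3.9600e-05)² = 4.927e-09 m²; R₁ = ρL/(N·A_s) = (2.53×10^-8)(392)/(37×4.927e-09) = 54.41 Ω
Section 2: A = πr² = π(6.3000e-04 m)² = 1.247e-06 m²
R₂ = (2.53×10^-8)(436)/(1.247e-06) = 8.847 Ω
R = R₁ + R₂ = 63.3 Ω

63.3 Ω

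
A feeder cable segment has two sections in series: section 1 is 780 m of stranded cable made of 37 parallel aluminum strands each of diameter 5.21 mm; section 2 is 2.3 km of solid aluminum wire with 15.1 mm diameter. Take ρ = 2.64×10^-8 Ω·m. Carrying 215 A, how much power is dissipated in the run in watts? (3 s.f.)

Section 1: A_strand = π(2.6050e-03)² = 2.132e-05 m²; R₁ = ρL/(N·A_s) = (2.64×10^-8)(780)/(37×2.132e-05) = 0.02611 Ω
Section 2: A = π(d/2)² = π(7.5500e-03 m)² = 1.791e-04 m²
R₂ = (2.64×10^-8)(2300)/(1.791e-04) = 0.3391 Ω
R = R₁ + R₂ = 0.3652 Ω
P = I²R = (215)² × 0.3652 = 16900 W

16900 W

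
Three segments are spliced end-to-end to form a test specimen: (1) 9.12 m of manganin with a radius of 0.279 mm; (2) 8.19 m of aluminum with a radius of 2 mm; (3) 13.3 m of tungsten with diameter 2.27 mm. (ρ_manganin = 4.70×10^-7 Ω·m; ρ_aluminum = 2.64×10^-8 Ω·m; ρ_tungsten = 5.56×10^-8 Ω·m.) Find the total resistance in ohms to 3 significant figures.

Seg 1: A = πr² = π(2.7900e-04 m)² = 2.445e-07 m²
R_1 = (4.70×10^-7)(9.12)/(2.445e-07) = 17.53 Ω
Seg 2: A = πr² = π(2.0000e-03 m)² = 1.257e-05 m²
R_2 = (2.64×10^-8)(8.19)/(1.257e-05) = 0.01721 Ω
Seg 3: A = π(d/2)² = π(1.1350e-03 m)² = 4.047e-06 m²
R_3 = (5.56×10^-8)(13.3)/(4.047e-06) = 0.1827 Ω
R_total = R_1 + R_2 + R_3 = 17.7 Ω

17.7 Ω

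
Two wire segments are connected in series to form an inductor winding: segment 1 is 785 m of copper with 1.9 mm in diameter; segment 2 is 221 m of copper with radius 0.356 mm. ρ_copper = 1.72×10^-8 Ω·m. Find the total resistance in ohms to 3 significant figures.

Segment 1: A = π(d/2)² = π(9.5000e-04 m)² = 2.835e-06 m²
R₁ = ρL/A = (1.72×10^-8)(785)/(2.835e-06) = 4.762 Ω
Segment 2: A = πr² = π(3.5600e-04 m)² = 3.982e-07 m²
R₂ = (1.72×10^-8)(221)/(3.982e-07) = 9.547 Ω
R = R₁ + R₂ = 14.3 Ω

14.3 Ω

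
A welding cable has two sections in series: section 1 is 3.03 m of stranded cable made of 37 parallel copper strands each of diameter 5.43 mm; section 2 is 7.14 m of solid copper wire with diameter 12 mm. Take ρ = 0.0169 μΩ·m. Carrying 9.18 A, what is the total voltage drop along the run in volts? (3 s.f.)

ρ = 0.0169 μΩ·m = 1.69×10^-8 Ω·m
Section 1: A_strand = π(2.7150e-03)² = 2.316e-05 m²; R₁ = ρL/(N·A_s) = (1.69×10^-8)(3.03)/(37×2.316e-05) = 5.976×10^-5 Ω
Section 2: A = π(d/2)² = π(6.0000e-03 m)² = 1.131e-04 m²
R₂ = (1.69×10^-8)(7.14)/(1.131e-04) = 0.001067 Ω
R = R₁ + R₂ = 0.001127 Ω
V = IR = 9.18 × 0.001127 = 0.0103 V

0.0103 V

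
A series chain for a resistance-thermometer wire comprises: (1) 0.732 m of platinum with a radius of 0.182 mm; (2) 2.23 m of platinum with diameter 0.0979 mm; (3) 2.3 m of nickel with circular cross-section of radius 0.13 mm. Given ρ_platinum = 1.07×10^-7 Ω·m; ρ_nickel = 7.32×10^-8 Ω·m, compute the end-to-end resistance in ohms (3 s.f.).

Seg 1: A = πr² = π(1.8200e-04 m)² = 1.041e-07 m²
R_1 = (1.07×10^-7)(0.732)/(1.041e-07) = 0.7527 Ω
Seg 2: A = π(d/2)² = π(4.8950e-05 m)² = 7.528e-09 m²
R_2 = (1.07×10^-7)(2.23)/(7.528e-09) = 31.7 Ω
Seg 3: A = πr² = π(1.3000e-04 m)² = 5.309e-08 m²
R_3 = (7.32×10^-8)(2.3)/(5.309e-08) = 3.171 Ω
R_total = R_1 + R_2 + R_3 = 35.6 Ω

35.6 Ω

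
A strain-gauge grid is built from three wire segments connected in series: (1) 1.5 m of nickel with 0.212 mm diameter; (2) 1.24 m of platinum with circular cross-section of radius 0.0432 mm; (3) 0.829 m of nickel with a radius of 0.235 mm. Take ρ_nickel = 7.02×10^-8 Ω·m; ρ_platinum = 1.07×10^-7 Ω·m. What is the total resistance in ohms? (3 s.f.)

25.9 Ω

Seg 1: A = π(d/2)² = π(1.0600e-04 m)² = 3.530e-08 m²
R_1 = (7.02×10^-8)(1.5)/(3.530e-08) = 2.983 Ω
Seg 2: A = πr² = π(4.3200e-05 m)² = 5.863e-09 m²
R_2 = (1.07×10^-7)(1.24)/(5.863e-09) = 22.63 Ω
Seg 3: A = πr² = π(2.3500e-04 m)² = 1.735e-07 m²
R_3 = (7.02×10^-8)(0.829)/(1.735e-07) = 0.3354 Ω
R_total = R_1 + R_2 + R_3 = 25.9 Ω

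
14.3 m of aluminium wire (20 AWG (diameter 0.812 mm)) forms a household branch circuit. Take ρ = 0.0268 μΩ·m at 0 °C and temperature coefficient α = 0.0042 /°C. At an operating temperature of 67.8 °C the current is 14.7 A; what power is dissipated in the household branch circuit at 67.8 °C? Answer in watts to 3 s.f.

205 W

ρ = 0.0268 μΩ·m = 2.68×10^-8 Ω·m
A = π(0.812/2 mm)² = π(4.0600e-04 m)² = 5.178e-07 m²
R₍0₎ = ρL/A = (2.68×10^-8)(14.3)/(5.178e-07) = 0.7401 Ω
R₍67.8₎ = R₍0₎(1 + αΔT) = 0.7401 × (1 + 0.0042×67.8) = 0.9508 Ω
P = I²R = (14.7)² × 0.9508 = 205 W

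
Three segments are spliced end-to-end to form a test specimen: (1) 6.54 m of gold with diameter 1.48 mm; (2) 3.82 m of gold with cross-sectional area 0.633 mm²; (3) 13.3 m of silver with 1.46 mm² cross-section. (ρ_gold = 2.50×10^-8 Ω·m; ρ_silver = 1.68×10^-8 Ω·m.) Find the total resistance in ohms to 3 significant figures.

0.399 Ω

Seg 1: A = π(d/2)² = π(7.4000e-04 m)² = 1.720e-06 m²
R_1 = (2.50×10^-8)(6.54)/(1.720e-06) = 0.09504 Ω
Seg 2: A = 0.633 mm² = 6.330e-07 m²
R_2 = (2.50×10^-8)(3.82)/(6.330e-07) = 0.1509 Ω
Seg 3: A = 1.46 mm² = 1.460e-06 m²
R_3 = (1.68×10^-8)(13.3)/(1.460e-06) = 0.153 Ω
R_total = R_1 + R_2 + R_3 = 0.399 Ω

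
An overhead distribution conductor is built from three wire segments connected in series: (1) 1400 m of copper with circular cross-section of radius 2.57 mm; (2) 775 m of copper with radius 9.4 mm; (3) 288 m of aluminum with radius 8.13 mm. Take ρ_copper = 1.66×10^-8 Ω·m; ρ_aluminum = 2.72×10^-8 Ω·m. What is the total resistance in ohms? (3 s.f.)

1.20 Ω

Seg 1: A = πr² = π(2.5700e-03 m)² = 2.075e-05 m²
R_1 = (1.66×10^-8)(1400)/(2.075e-05) = 1.12 Ω
Seg 2: A = πr² = π(9.4000e-03 m)² = 2.776e-04 m²
R_2 = (1.66×10^-8)(775)/(2.776e-04) = 0.04635 Ω
Seg 3: A = πr² = π(8.1300e-03 m)² = 2.076e-04 m²
R_3 = (2.72×10^-8)(288)/(2.076e-04) = 0.03773 Ω
R_total = R_1 + R_2 + R_3 = 1.20 Ω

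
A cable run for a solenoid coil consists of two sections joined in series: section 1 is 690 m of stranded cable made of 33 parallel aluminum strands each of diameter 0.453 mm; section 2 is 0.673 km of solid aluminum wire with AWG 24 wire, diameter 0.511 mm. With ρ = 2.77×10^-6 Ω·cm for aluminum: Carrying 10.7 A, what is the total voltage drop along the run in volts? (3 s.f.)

1010 V

ρ = 2.77×10^-6 Ω·cm = 2.77×10^-8 Ω·m
Section 1: A_strand = π(2.2650e-04)² = 1.612e-07 m²; R₁ = ρL/(N·A_s) = (2.77×10^-8)(690)/(33×1.612e-07) = 3.594 Ω
Section 2: A = π(0.511/2 mm)² = π(2.5550e-04 m)² = 2.051e-07 m²
R₂ = (2.77×10^-8)(673)/(2.051e-07) = 90.9 Ω
R = R₁ + R₂ = 94.49 Ω
V = IR = 10.7 × 94.49 = 1010 V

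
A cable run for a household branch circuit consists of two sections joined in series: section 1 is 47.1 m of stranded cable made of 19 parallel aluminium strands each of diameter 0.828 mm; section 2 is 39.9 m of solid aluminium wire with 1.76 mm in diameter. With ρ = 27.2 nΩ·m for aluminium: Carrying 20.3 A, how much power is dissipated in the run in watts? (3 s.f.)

235 W

ρ = 27.2 nΩ·m = 2.72×10^-8 Ω·m
Section 1: A_strand = π(4.1400e-04)² = 5.385e-07 m²; R₁ = ρL/(N·A_s) = (2.72×10^-8)(47.1)/(19×5.385e-07) = 0.1252 Ω
Section 2: A = π(d/2)² = π(8.8000e-04 m)² = 2.433e-06 m²
R₂ = (2.72×10^-8)(39.9)/(2.433e-06) = 0.4461 Ω
R = R₁ + R₂ = 0.5713 Ω
P = I²R = (20.3)² × 0.5713 = 235 W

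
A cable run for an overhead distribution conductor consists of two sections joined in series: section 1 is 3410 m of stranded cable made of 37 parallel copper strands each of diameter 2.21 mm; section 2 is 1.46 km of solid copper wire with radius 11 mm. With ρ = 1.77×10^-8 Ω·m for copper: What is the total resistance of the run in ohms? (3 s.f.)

Section 1: A_strand = π(1.1050e-03)² = 3.836e-06 m²; R₁ = ρL/(N·A_s) = (1.77×10^-8)(3410)/(37×3.836e-06) = 0.4253 Ω
Section 2: A = πr² = π(1.1000e-02 m)² = 3.801e-04 m²
R₂ = (1.77×10^-8)(1460)/(3.801e-04) = 0.06798 Ω
R = R₁ + R₂ = 0.493 Ω

0.493 Ω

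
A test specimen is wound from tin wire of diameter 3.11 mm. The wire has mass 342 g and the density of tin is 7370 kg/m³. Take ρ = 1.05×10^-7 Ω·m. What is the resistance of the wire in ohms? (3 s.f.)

A = π(d/2)² = π(1.5550e-03 m)² = 7.5964e-06 m²
L = m/(density·A) = 0.342/(7370×7.5964e-06) = 6.109 m
R = ρL/A = (1.05×10^-7)(6.109)/(7.5964e-06) = 0.0844 Ω

0.0844 Ω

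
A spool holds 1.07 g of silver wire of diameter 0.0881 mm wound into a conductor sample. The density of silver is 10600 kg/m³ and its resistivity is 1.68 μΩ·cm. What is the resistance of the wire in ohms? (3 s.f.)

45.6 Ω

ρ = 1.68 μΩ·cm = 1.68×10^-8 Ω·m
A = π(d/2)² = π(4.4050e-05 m)² = 6.0960e-09 m²
L = m/(density·A) = 0.00107/(10600×6.0960e-09) = 16.56 m
R = ρL/A = (1.68×10^-8)(16.56)/(6.0960e-09) = 45.6 Ω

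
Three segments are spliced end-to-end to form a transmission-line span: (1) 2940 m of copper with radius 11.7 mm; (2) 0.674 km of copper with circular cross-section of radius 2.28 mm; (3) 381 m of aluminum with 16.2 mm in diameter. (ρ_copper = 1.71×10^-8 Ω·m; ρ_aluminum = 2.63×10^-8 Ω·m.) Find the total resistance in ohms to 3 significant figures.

0.871 Ω

Seg 1: A = πr² = π(1.1700e-02 m)² = 4.301e-04 m²
R_1 = (1.71×10^-8)(2940)/(4.301e-04) = 0.1169 Ω
Seg 2: A = πr² = π(2.2800e-03 m)² = 1.633e-05 m²
R_2 = (1.71×10^-8)(674)/(1.633e-05) = 0.7057 Ω
Seg 3: A = π(d/2)² = π(8.1000e-03 m)² = 2.061e-04 m²
R_3 = (2.63×10^-8)(381)/(2.061e-04) = 0.04861 Ω
R_total = R_1 + R_2 + R_3 = 0.871 Ω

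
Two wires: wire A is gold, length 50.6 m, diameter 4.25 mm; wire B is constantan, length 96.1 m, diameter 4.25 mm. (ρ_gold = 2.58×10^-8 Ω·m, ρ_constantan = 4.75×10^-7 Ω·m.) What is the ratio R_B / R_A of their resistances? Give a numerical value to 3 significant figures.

R ∝ ρL/d², so R_B/R_A = (ρ_B/ρ_A) × (L_B/L_A)
= (4.75×10^-7/2.58×10^-8) × (96.1/50.6) = 35.0

35.0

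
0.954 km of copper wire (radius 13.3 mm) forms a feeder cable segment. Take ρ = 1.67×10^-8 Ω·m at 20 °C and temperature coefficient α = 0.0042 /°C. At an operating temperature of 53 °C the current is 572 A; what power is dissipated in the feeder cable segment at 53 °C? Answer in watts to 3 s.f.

10700 W

A = πr² = π(1.3300e-02 m)² = 5.557e-04 m²
R₍20₎ = ρL/A = (1.67×10^-8)(954)/(5.557e-04) = 0.02867 Ω
R₍53₎ = R₍20₎(1 + αΔT) = 0.02867 × (1 + 0.0042×33) = 0.03264 Ω
P = I²R = (572)² × 0.03264 = 10700 W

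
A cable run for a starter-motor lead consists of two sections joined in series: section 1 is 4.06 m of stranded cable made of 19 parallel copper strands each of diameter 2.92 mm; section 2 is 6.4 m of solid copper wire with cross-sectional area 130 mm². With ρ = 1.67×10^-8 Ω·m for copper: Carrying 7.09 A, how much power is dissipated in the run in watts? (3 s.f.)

0.0681 W

Section 1: A_strand = π(1.4600e-03)² = 6.697e-06 m²; R₁ = ρL/(N·A_s) = (1.67×10^-8)(4.06)/(19×6.697e-06) = 5.329×10^-4 Ω
Section 2: A = 130 mm² = 1.300e-04 m²
R₂ = (1.67×10^-8)(6.4)/(1.300e-04) = 8.222×10^-4 Ω
R = R₁ + R₂ = 0.001355 Ω
P = I²R = (7.09)² × 0.001355 = 0.0681 W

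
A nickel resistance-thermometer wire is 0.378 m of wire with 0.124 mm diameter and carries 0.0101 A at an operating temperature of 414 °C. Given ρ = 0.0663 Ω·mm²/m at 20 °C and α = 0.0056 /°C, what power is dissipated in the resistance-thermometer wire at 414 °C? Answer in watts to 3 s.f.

ρ = 0.0663 Ω·mm²/m = 6.63×10^-8 Ω·m
A = π(d/2)² = π(6.2000e-05 m)² = 1.208e-08 m²
R₍20₎ = ρL/A = (6.63×10^-8)(0.378)/(1.208e-08) = 2.075 Ω
R₍414₎ = R₍20₎(1 + αΔT) = 2.075 × (1 + 0.0056×394) = 6.654 Ω
P = I²R = (0.0101)² × 6.654 = 6.79×10^-4 W

6.79×10^-4 W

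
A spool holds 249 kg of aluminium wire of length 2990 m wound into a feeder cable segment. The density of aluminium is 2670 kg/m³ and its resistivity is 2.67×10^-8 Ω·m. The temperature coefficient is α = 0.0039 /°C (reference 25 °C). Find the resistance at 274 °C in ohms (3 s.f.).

A = m/(density·L) = 249/(2670×2990) = 3.1190e-05 m²
R = ρL/A = (2.67×10^-8)(2990)/(3.1190e-05) = 2.56 Ω
R(274 °C) = 2.56 × (1 + 0.0039×249) = 5.05 Ω

5.05 Ω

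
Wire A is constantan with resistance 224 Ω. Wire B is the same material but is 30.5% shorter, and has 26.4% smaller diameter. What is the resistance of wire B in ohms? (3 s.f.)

R ∝ L/d², so R_B/R_A = (1 − 30.5/100) × (1 − 26.4/100)⁻²
= 0.695 × 1.846 = 1.283
R_B = 1.283 × 224 = 287 Ω

287 Ω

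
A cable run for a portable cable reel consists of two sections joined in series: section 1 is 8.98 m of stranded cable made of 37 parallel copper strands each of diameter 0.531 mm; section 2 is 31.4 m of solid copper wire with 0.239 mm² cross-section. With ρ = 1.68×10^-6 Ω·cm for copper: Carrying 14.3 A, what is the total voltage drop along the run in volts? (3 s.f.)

ρ = 1.68×10^-6 Ω·cm = 1.68×10^-8 Ω·m
Section 1: A_strand = π(2.6550e-04)² = 2.215e-07 m²; R₁ = ρL/(N·A_s) = (1.68×10^-8)(8.98)/(37×2.215e-07) = 0.01841 Ω
Section 2: A = 0.239 mm² = 2.390e-07 m²
R₂ = (1.68×10^-8)(31.4)/(2.390e-07) = 2.207 Ω
R = R₁ + R₂ = 2.226 Ω
V = IR = 14.3 × 2.226 = 31.8 V

31.8 V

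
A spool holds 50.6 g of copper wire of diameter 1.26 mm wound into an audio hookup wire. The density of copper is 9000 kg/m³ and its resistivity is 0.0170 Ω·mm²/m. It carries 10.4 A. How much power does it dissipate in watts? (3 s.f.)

6.65 W

ρ = 0.0170 Ω·mm²/m = 1.70×10^-8 Ω·m
A = π(d/2)² = π(6.3000e-04 m)² = 1.2469e-06 m²
L = m/(density·A) = 0.0506/(9000×1.2469e-06) = 4.509 m
R = ρL/A = (1.70×10^-8)(4.509)/(1.2469e-06) = 0.06147 Ω
P = I²R = (10.4)² × 0.06147 = 6.65 W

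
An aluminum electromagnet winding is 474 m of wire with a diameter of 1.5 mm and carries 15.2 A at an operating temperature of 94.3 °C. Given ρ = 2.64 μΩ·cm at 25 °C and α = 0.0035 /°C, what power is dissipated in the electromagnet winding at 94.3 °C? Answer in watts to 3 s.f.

2030 W

ρ = 2.64 μΩ·cm = 2.64×10^-8 Ω·m
A = π(d/2)² = π(7.5000e-04 m)² = 1.767e-06 m²
R₍25₎ = ρL/A = (2.64×10^-8)(474)/(1.767e-06) = 7.081 Ω
R₍94.3₎ = R₍25₎(1 + αΔT) = 7.081 × (1 + 0.0035×69.3) = 8.799 Ω
P = I²R = (15.2)² × 8.799 = 2030 W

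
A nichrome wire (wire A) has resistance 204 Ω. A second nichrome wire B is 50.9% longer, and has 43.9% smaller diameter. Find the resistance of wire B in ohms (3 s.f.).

R ∝ L/d², so R_B/R_A = (1 + 50.9/100) × (1 − 43.9/100)⁻²
= 1.509 × 3.177 = 4.795
R_B = 4.795 × 204 = 978 Ω

978 Ω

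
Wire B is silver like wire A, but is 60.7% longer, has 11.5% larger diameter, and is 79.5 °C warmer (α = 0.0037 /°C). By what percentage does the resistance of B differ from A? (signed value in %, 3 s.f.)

67.3%

R ∝ ρL/d² with ρ ∝ (1+αΔT), so R_B/R_A = (1 + 60.7/100) × (1 + 11.5/100)⁻² × (1 + 0.0037×79.5)
= 1.607 × 0.8044 × 1.294 = 1.673
(R_B − R_A)/R_A = 1.673 − 1 = 67.3%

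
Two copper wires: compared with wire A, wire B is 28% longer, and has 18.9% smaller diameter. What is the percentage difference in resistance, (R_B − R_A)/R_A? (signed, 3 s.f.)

R ∝ L/d², so R_B/R_A = (1 + 28/100) × (1 − 18.9/100)⁻²
= 1.28 × 1.52 = 1.946
(R_B − R_A)/R_A = 1.946 − 1 = 94.6%

94.6%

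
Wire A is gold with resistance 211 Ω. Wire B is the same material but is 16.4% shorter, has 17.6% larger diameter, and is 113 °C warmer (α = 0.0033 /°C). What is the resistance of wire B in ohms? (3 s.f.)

R ∝ ρL/d² with ρ ∝ (1+αΔT), so R_B/R_A = (1 − 16.4/100) × (1 + 17.6/100)⁻² × (1 + 0.0033×113)
= 0.836 × 0.7231 × 1.373 = 0.8299
R_B = 0.8299 × 211 = 175 Ω

175 Ω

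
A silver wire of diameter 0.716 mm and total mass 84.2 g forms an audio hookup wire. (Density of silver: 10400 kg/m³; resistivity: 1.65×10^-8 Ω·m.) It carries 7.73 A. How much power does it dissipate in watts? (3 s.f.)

49.2 W

A = π(d/2)² = π(3.5800e-04 m)² = 4.0264e-07 m²
L = m/(density·A) = 0.0842/(10400×4.0264e-07) = 20.11 m
R = ρL/A = (1.65×10^-8)(20.11)/(4.0264e-07) = 0.824 Ω
P = I²R = (7.73)² × 0.824 = 49.2 W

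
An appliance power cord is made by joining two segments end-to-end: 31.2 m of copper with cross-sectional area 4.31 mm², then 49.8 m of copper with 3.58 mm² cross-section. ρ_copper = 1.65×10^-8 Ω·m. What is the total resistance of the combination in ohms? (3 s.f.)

0.349 Ω

Segment 1: A = 4.31 mm² = 4.310e-06 m²
R₁ = ρL/A = (1.65×10^-8)(31.2)/(4.310e-06) = 0.1194 Ω
Segment 2: A = 3.58 mm² = 3.580e-06 m²
R₂ = (1.65×10^-8)(49.8)/(3.580e-06) = 0.2295 Ω
R = R₁ + R₂ = 0.349 Ω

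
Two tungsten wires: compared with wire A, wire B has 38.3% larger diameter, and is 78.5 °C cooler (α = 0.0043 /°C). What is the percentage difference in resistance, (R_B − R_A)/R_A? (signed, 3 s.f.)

R ∝ ρL/d² with ρ ∝ (1+αΔT), so R_B/R_A = (1 + 38.3/100)⁻² × (1 − 0.0043×78.5)
= 0.5228 × 0.6624 = 0.3463
(R_B − R_A)/R_A = 0.3463 − 1 = -65.4%

-65.4%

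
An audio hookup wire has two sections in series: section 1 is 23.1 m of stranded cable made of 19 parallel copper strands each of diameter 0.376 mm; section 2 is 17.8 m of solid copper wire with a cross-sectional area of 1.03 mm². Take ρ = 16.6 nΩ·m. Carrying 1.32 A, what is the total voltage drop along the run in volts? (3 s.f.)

ρ = 16.6 nΩ·m = 1.66×10^-8 Ω·m
Section 1: A_strand = π(1.8800e-04)² = 1.110e-07 m²; R₁ = ρL/(N·A_s) = (1.66×10^-8)(23.1)/(19×1.110e-07) = 0.1818 Ω
Section 2: A = 1.03 mm² = 1.030e-06 m²
R₂ = (1.66×10^-8)(17.8)/(1.030e-06) = 0.2869 Ω
R = R₁ + R₂ = 0.4686 Ω
V = IR = 1.32 × 0.4686 = 0.619 V

0.619 V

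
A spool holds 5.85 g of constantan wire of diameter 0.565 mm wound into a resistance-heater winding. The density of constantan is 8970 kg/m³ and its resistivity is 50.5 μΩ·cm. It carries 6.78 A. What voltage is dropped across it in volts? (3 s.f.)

35.5 V

ρ = 50.5 μΩ·cm = 5.05×10^-7 Ω·m
A = π(d/2)² = π(2.8250e-04 m)² = 2.5072e-07 m²
L = m/(density·A) = 0.00585/(8970×2.5072e-07) = 2.601 m
R = ρL/A = (5.05×10^-7)(2.601)/(2.5072e-07) = 5.239 Ω
V = IR = 6.78 × 5.239 = 35.5 V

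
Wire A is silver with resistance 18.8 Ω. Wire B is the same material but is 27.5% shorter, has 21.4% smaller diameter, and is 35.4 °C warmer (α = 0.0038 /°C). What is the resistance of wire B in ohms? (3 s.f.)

25.0 Ω

R ∝ ρL/d² with ρ ∝ (1+αΔT), so R_B/R_A = (1 − 27.5/100) × (1 − 21.4/100)⁻² × (1 + 0.0038×35.4)
= 0.725 × 1.619 × 1.135 = 1.331
R_B = 1.331 × 18.8 = 25.0 Ω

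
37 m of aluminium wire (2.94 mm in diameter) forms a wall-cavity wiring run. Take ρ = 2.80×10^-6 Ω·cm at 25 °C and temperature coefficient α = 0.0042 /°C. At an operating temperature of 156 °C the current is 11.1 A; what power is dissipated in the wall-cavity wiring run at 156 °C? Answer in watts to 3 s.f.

ρ = 2.80×10^-6 Ω·cm = 2.80×10^-8 Ω·m
A = π(d/2)² = π(1.4700e-03 m)² = 6.789e-06 m²
R₍25₎ = ρL/A = (2.80×10^-8)(37)/(6.789e-06) = 0.1526 Ω
R₍156₎ = R₍25₎(1 + αΔT) = 0.1526 × (1 + 0.0042×131) = 0.2366 Ω
P = I²R = (11.1)² × 0.2366 = 29.1 W

29.1 W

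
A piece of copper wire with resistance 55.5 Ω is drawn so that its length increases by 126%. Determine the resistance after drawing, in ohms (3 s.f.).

k = 1 + 126/100 = 2.26; volume constant ⇒ A' = A/k, so R' = k²R.
R' = 5.108 × 55.5 = 283 Ω

283 Ω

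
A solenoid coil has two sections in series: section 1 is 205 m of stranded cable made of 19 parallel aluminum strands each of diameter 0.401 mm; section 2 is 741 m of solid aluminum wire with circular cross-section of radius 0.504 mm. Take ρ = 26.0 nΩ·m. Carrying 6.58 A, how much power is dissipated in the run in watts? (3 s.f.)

1140 W

ρ = 26.0 nΩ·m = 2.60×10^-8 Ω·m
Section 1: A_strand = π(2.0050e-04)² = 1.263e-07 m²; R₁ = ρL/(N·A_s) = (2.60×10^-8)(205)/(19×1.263e-07) = 2.221 Ω
Section 2: A = πr² = π(5.0400e-04 m)² = 7.980e-07 m²
R₂ = (2.60×10^-8)(741)/(7.980e-07) = 24.14 Ω
R = R₁ + R₂ = 26.36 Ω
P = I²R = (6.58)² × 26.36 = 1140 W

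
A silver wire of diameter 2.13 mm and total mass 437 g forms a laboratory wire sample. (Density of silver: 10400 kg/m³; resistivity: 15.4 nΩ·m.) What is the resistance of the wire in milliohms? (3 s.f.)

51.0 mΩ

ρ = 15.4 nΩ·m = 1.54×10^-8 Ω·m
A = π(d/2)² = π(1.0650e-03 m)² = 3.5633e-06 m²
L = m/(density·A) = 0.437/(10400×3.5633e-06) = 11.79 m
R = ρL/A = (1.54×10^-8)(11.79)/(3.5633e-06) = 51.0 mΩ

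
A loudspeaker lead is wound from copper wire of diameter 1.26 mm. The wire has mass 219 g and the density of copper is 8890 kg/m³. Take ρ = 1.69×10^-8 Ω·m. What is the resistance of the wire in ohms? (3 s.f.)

A = π(d/2)² = π(6.3000e-04 m)² = 1.2469e-06 m²
L = m/(density·A) = 0.219/(8890×1.2469e-06) = 19.76 m
R = ρL/A = (1.69×10^-8)(19.76)/(1.2469e-06) = 0.268 Ω

0.268 Ω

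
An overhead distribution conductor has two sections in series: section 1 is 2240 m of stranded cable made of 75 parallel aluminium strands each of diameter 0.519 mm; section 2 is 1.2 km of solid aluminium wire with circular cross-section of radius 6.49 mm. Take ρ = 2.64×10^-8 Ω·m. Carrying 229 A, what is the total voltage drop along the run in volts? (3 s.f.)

908 V

Section 1: A_strand = π(2.5950e-04)² = 2.116e-07 m²; R₁ = ρL/(N·A_s) = (2.64×10^-8)(2240)/(75×2.116e-07) = 3.727 Ω
Section 2: A = πr² = π(6.4900e-03 m)² = 1.323e-04 m²
R₂ = (2.64×10^-8)(1200)/(1.323e-04) = 0.2394 Ω
R = R₁ + R₂ = 3.966 Ω
V = IR = 229 × 3.966 = 908 V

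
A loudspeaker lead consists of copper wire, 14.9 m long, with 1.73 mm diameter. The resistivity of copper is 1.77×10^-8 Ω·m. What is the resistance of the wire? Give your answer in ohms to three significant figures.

A = π(d/2)² = π(8.6500e-04 m)² = 2.351e-06 m²
R = ρL/A = (1.77×10^-8)(14.9 m)/(2.351e-06 m²) = 0.112 Ω

0.112 Ω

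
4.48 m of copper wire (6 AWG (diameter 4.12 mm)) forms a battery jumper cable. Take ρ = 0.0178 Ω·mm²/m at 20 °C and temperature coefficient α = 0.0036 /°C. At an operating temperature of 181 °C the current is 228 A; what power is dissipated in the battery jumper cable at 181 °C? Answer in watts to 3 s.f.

491 W

ρ = 0.0178 Ω·mm²/m = 1.78×10^-8 Ω·m
A = π(4.12/2 mm)² = π(2.0600e-03 m)² = 1.333e-05 m²
R₍20₎ = ρL/A = (1.78×10^-8)(4.48)/(1.333e-05) = 0.005982 Ω
R₍181₎ = R₍20₎(1 + αΔT) = 0.005982 × (1 + 0.0036×161) = 0.009448 Ω
P = I²R = (228)² × 0.009448 = 491 W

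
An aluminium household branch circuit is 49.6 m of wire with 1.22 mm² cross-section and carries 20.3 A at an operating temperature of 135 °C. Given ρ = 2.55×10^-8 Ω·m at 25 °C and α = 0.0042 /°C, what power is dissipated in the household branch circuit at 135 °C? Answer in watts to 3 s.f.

A = 1.22 mm² = 1.220e-06 m²
R₍25₎ = ρL/A = (2.55×10^-8)(49.6)/(1.220e-06) = 1.037 Ω
R₍135₎ = R₍25₎(1 + αΔT) = 1.037 × (1 + 0.0042×110) = 1.516 Ω
P = I²R = (20.3)² × 1.516 = 625 W

625 W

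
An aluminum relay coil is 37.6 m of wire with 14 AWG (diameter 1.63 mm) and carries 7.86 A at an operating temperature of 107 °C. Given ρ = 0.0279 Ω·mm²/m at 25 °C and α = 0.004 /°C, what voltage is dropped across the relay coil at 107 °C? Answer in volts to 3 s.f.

5.25 V

ρ = 0.0279 Ω·mm²/m = 2.79×10^-8 Ω·m
A = π(1.63/2 mm)² = π(8.1500e-04 m)² = 2.087e-06 m²
R₍25₎ = ρL/A = (2.79×10^-8)(37.6)/(2.087e-06) = 0.5027 Ω
R₍107₎ = R₍25₎(1 + αΔT) = 0.5027 × (1 + 0.004×82) = 0.6676 Ω
V = IR = 7.86 × 0.6676 = 5.25 V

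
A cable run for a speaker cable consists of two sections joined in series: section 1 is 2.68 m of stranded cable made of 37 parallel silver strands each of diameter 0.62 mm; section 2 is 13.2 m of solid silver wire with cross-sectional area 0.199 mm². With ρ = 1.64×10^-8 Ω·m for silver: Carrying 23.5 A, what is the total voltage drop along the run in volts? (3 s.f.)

Section 1: A_strand = π(3.1000e-04)² = 3.019e-07 m²; R₁ = ρL/(N·A_s) = (1.64×10^-8)(2.68)/(37×3.019e-07) = 0.003935 Ω
Section 2: A = 0.199 mm² = 1.990e-07 m²
R₂ = (1.64×10^-8)(13.2)/(1.990e-07) = 1.088 Ω
R = R₁ + R₂ = 1.092 Ω
V = IR = 23.5 × 1.092 = 25.7 V

25.7 V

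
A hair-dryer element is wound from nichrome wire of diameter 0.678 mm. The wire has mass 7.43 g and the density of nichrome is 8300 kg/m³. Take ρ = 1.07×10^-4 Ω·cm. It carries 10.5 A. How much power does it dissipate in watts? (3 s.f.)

ρ = 1.07×10^-4 Ω·cm = 1.07×10^-6 Ω·m
A = π(d/2)² = π(3.3900e-04 m)² = 3.6103e-07 m²
L = m/(density·A) = 0.00743/(8300×3.6103e-07) = 2.479 m
R = ρL/A = (1.07×10^-6)(2.479)/(3.6103e-07) = 7.348 Ω
P = I²R = (10.5)² × 7.348 = 810 W

810 W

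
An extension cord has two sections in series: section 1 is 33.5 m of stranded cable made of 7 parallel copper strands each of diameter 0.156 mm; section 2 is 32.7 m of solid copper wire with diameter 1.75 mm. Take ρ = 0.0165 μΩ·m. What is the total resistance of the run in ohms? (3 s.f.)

ρ = 0.0165 μΩ·m = 1.65×10^-8 Ω·m
Section 1: A_strand = π(7.8000e-05)² = 1.911e-08 m²; R₁ = ρL/(N·A_s) = (1.65×10^-8)(33.5)/(7×1.911e-08) = 4.131 Ω
Section 2: A = π(d/2)² = π(8.7500e-04 m)² = 2.405e-06 m²
R₂ = (1.65×10^-8)(32.7)/(2.405e-06) = 0.2243 Ω
R = R₁ + R₂ = 4.36 Ω

4.36 Ω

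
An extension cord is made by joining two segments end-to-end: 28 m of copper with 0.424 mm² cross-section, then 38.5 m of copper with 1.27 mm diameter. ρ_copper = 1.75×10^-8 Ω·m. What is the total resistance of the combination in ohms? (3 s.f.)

Segment 1: A = 0.424 mm² = 4.240e-07 m²
R₁ = ρL/A = (1.75×10^-8)(28)/(4.240e-07) = 1.156 Ω
Segment 2: A = π(d/2)² = π(6.3500e-04 m)² = 1.267e-06 m²
R₂ = (1.75×10^-8)(38.5)/(1.267e-06) = 0.5319 Ω
R = R₁ + R₂ = 1.69 Ω

1.69 Ω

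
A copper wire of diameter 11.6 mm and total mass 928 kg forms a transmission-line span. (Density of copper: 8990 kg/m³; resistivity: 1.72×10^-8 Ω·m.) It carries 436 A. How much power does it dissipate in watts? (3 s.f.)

A = π(d/2)² = π(5.8000e-03 m)² = 1.0568e-04 m²
L = m/(density·A) = 928/(8990×1.0568e-04) = 976.7 m
R = ρL/A = (1.72×10^-8)(976.7)/(1.0568e-04) = 0.159 Ω
P = I²R = (436)² × 0.159 = 30200 W

30200 W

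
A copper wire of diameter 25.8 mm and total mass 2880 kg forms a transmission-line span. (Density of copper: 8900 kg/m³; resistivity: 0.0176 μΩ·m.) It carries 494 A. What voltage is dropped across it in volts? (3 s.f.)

ρ = 0.0176 μΩ·m = 1.76×10^-8 Ω·m
A = π(d/2)² = π(1.2900e-02 m)² = 5.2279e-04 m²
L = m/(density·A) = 2880/(8900×5.2279e-04) = 619 m
R = ρL/A = (1.76×10^-8)(619)/(5.2279e-04) = 0.02084 Ω
V = IR = 494 × 0.02084 = 10.3 V

10.3 V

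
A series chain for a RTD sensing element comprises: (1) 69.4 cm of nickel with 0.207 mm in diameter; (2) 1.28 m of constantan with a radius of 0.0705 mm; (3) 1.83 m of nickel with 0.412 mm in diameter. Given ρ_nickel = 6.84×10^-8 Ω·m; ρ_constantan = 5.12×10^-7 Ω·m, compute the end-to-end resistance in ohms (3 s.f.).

44.3 Ω

Seg 1: A = π(d/2)² = π(1.0350e-04 m)² = 3.365e-08 m²
R_1 = (6.84×10^-8)(0.694)/(3.365e-08) = 1.411 Ω
Seg 2: A = πr² = π(7.0500e-05 m)² = 1.561e-08 m²
R_2 = (5.12×10^-7)(1.28)/(1.561e-08) = 41.97 Ω
Seg 3: A = π(d/2)² = π(2.0600e-04 m)² = 1.333e-07 m²
R_3 = (6.84×10^-8)(1.83)/(1.333e-07) = 0.9389 Ω
R_total = R_1 + R_2 + R_3 = 44.3 Ω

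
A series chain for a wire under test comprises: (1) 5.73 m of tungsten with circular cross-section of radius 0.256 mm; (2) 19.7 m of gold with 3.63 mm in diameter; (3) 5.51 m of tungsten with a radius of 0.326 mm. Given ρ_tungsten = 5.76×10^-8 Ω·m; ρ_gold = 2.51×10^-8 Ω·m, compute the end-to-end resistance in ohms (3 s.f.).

2.60 Ω

Seg 1: A = πr² = π(2.5600e-04 m)² = 2.059e-07 m²
R_1 = (5.76×10^-8)(5.73)/(2.059e-07) = 1.603 Ω
Seg 2: A = π(d/2)² = π(1.8150e-03 m)² = 1.035e-05 m²
R_2 = (2.51×10^-8)(19.7)/(1.035e-05) = 0.04778 Ω
Seg 3: A = πr² = π(3.2600e-04 m)² = 3.339e-07 m²
R_3 = (5.76×10^-8)(5.51)/(3.339e-07) = 0.9506 Ω
R_total = R_1 + R_2 + R_3 = 2.60 Ω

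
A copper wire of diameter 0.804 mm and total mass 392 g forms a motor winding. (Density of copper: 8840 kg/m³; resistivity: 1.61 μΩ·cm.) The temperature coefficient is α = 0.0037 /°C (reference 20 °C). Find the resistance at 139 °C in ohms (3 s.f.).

ρ = 1.61 μΩ·cm = 1.61×10^-8 Ω·m
A = π(d/2)² = π(4.0200e-04 m)² = 5.0769e-07 m²
L = m/(density·A) = 0.392/(8840×5.0769e-07) = 87.34 m
R = ρL/A = (1.61×10^-8)(87.34)/(5.0769e-07) = 2.77 Ω
R(139 °C) = 2.77 × (1 + 0.0037×119) = 3.99 Ω

3.99 Ω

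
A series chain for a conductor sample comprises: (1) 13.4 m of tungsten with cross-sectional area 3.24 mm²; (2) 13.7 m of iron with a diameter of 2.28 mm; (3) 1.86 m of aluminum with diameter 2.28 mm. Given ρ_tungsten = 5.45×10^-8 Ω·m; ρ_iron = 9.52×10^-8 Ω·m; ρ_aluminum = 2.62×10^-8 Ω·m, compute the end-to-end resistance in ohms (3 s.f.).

0.557 Ω

Seg 1: A = 3.24 mm² = 3.240e-06 m²
R_1 = (5.45×10^-8)(13.4)/(3.240e-06) = 0.2254 Ω
Seg 2: A = π(d/2)² = π(1.1400e-03 m)² = 4.083e-06 m²
R_2 = (9.52×10^-8)(13.7)/(4.083e-06) = 0.3194 Ω
Seg 3: A = π(d/2)² = π(1.1400e-03 m)² = 4.083e-06 m²
R_3 = (2.62×10^-8)(1.86)/(4.083e-06) = 0.01194 Ω
R_total = R_1 + R_2 + R_3 = 0.557 Ω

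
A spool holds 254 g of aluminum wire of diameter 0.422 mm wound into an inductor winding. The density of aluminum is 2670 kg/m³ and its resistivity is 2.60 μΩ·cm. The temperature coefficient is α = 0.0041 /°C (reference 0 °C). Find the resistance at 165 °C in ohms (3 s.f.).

ρ = 2.60 μΩ·cm = 2.60×10^-8 Ω·m
A = π(d/2)² = π(2.1100e-04 m)² = 1.3987e-07 m²
L = m/(density·A) = 0.254/(2670×1.3987e-07) = 680.2 m
R = ρL/A = (2.60×10^-8)(680.2)/(1.3987e-07) = 126.4 Ω
R(165 °C) = 126.4 × (1 + 0.0041×165) = 212 Ω

212 Ω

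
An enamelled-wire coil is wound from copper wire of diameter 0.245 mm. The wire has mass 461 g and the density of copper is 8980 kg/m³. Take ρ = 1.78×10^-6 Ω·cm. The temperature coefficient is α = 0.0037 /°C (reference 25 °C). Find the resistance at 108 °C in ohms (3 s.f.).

537 Ω

ρ = 1.78×10^-6 Ω·cm = 1.78×10^-8 Ω·m
A = π(d/2)² = π(1.2250e-04 m)² = 4.7144e-08 m²
L = m/(density·A) = 0.461/(8980×4.7144e-08) = 1089 m
R = ρL/A = (1.78×10^-8)(1089)/(4.7144e-08) = 411.2 Ω
R(108 °C) = 411.2 × (1 + 0.0037×83) = 537 Ω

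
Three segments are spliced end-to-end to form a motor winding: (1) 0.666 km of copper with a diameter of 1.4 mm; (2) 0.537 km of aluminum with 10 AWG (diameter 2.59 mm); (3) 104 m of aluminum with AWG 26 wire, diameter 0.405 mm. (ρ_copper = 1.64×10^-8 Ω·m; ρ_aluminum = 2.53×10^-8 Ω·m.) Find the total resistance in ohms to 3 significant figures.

Seg 1: A = π(d/2)² = π(7.0000e-04 m)² = 1.539e-06 m²
R_1 = (1.64×10^-8)(666)/(1.539e-06) = 7.095 Ω
Seg 2: A = π(2.59/2 mm)² = π(1.2950e-03 m)² = 5.269e-06 m²
R_2 = (2.53×10^-8)(537)/(5.269e-06) = 2.579 Ω
Seg 3: A = π(0.405/2 mm)² = π(2.0250e-04 m)² = 1.288e-07 m²
R_3 = (2.53×10^-8)(104)/(1.288e-07) = 20.42 Ω
R_total = R_1 + R_2 + R_3 = 30.1 Ω

30.1 Ω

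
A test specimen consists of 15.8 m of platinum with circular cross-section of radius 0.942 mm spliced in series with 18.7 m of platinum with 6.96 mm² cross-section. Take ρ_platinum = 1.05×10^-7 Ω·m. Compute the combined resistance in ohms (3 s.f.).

Segment 1: A = πr² = π(9.4200e-04 m)² = 2.788e-06 m²
R₁ = ρL/A = (1.05×10^-7)(15.8)/(2.788e-06) = 0.5951 Ω
Segment 2: A = 6.96 mm² = 6.960e-06 m²
R₂ = (1.05×10^-7)(18.7)/(6.960e-06) = 0.2821 Ω
R = R₁ + R₂ = 0.877 Ω

0.877 Ω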